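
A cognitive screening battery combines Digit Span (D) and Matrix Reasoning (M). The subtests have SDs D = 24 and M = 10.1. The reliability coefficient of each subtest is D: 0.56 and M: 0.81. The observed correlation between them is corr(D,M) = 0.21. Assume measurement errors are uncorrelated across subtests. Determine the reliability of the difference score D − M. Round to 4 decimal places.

Var(D−M) = 24² + 10.1² − 2·24·10.1·0.21 = 678.01 − 101.808 = 576.202.
Under uncorrelated errors the observed covariances equal the true-score covariances, so only the own-variance terms attenuate.
True-score variance = [24²·0.56 + 10.1²·0.81] − 101.808 = 405.188 − 101.808 = 303.38.
Reliability = 303.38 / 576.202 = 0.5265.

0.5265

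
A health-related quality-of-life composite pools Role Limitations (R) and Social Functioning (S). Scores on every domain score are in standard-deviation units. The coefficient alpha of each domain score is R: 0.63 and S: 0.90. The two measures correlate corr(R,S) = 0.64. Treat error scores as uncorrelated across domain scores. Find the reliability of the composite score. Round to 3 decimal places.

Var(R+S) = 2 + 2·[0.64] = 2 + 1.28 = 3.28.
Under uncorrelated errors the observed covariances equal the true-score covariances, so only the own-variance terms attenuate.
True-score variance = [0.63 + 0.90] + 1.28 = 1.53 + 1.28 = 2.81.
Reliability = 2.81 / 3.28 = 0.857.

0.857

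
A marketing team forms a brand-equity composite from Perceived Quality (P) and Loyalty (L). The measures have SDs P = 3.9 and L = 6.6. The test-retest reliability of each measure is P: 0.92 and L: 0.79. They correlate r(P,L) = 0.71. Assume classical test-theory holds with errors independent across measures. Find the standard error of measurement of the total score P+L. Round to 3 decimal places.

3.219

Var(total) = 58.77 + 36.5508 = 95.3208.
True-score variance = 48.4056 + 36.5508 = 84.9564, so reliability = 0.8913.
Error variance = 95.3208 − 84.9564 = 10.3644; SEM = √10.3644 = 3.219.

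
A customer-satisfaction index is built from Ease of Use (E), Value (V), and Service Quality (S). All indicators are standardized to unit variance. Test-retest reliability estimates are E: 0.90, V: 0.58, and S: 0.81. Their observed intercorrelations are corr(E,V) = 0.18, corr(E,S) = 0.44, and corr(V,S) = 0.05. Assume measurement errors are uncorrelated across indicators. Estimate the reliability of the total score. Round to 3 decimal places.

0.836

Var(E+V+S) = 3 + 2·[0.18 + 0.44 + 0.05] = 3 + 1.34 = 4.34.
With uncorrelated errors the cross-covariances are all true-score covariance, so they carry over unchanged; only the diagonal terms shrink to ρᵢσᵢ².
True-score variance = [0.90 + 0.58 + 0.81] + 1.34 = 2.29 + 1.34 = 3.63.
Reliability = 3.63 / 4.34 = 0.836.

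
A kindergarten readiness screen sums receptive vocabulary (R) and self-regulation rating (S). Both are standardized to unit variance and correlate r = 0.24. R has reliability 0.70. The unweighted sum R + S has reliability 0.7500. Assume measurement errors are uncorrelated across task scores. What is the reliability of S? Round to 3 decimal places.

0.680

Var(R+S) = 2 + 2·0.24 = 2.480.
True-score variance = ρ_R + ρ_S + 2·0.24, so 0.7500 = (0.70 + ρ_S + 0.48) / 2.480.
ρ_S = 0.7500·2.480 − 0.70 − 0.48 = 0.680.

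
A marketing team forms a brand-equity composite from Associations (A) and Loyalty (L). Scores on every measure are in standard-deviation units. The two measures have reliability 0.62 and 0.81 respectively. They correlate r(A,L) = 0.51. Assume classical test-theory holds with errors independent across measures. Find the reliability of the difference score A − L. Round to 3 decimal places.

0.418

Var(A−L) = 1 + 1 − 2·0.51 = 2 − 1.02 = 0.98.
Under uncorrelated errors the observed covariances equal the true-score covariances, so only the own-variance terms attenuate.
True-score variance = [0.62 + 0.81] − 1.02 = 1.43 − 1.02 = 0.41.
Reliability = 0.41 / 0.98 = 0.418.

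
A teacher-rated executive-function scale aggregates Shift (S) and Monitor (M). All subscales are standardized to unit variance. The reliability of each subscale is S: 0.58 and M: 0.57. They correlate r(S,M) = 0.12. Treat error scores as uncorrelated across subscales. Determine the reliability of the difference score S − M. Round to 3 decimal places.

0.517

Var(S−M) = 1 + 1 − 2·0.12 = 2 − 0.24 = 1.76.
Because errors are independent across components, Cov(Tᵢ,Tⱼ) = Cov(Xᵢ,Xⱼ); the off-diagonal part of the true-score variance is the same as above.
True-score variance = [0.58 + 0.57] − 0.24 = 1.15 − 0.24 = 0.91.
Reliability = 0.91 / 1.76 = 0.517.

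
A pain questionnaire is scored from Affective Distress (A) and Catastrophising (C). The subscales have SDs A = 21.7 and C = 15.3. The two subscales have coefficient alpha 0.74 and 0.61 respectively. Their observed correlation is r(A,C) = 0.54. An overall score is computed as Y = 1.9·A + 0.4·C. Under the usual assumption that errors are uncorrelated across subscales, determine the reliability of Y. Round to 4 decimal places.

Var(Y) = 1.9²·21.7² + 0.4²·15.3² + 2·[0.76·21.7·15.3·0.54] = 1737.37 + 272.514 = 2009.88.
With uncorrelated errors the cross-covariances are all true-score covariance, so they carry over unchanged; only the diagonal terms shrink to ρᵢσᵢ².
True-score variance = [1.9²·21.7²·0.74 + 0.4²·15.3²·0.61] + 272.514 = 1280.78 + 272.514 = 1553.3.
Reliability = 1553.3 / 2009.88 = 0.7728.

0.7728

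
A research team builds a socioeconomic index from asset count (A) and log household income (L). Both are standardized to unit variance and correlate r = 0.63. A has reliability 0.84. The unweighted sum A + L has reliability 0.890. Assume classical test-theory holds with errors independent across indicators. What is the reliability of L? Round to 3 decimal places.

0.801

Var(A+L) = 2 + 2·0.63 = 3.260.
True-score variance = ρ_A + ρ_L + 2·0.63, so 0.890 = (0.84 + ρ_L + 1.26) / 3.260.
ρ_L = 0.890·3.260 − 0.84 − 1.26 = 0.801.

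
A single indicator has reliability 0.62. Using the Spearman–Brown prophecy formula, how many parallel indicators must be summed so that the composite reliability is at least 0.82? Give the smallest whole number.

3

k ≥ ρ*(1−ρ₁)/(ρ₁(1−ρ*)) = 0.82·0.38 / (0.62·0.18) = 2.792.
Smallest integer k = 3.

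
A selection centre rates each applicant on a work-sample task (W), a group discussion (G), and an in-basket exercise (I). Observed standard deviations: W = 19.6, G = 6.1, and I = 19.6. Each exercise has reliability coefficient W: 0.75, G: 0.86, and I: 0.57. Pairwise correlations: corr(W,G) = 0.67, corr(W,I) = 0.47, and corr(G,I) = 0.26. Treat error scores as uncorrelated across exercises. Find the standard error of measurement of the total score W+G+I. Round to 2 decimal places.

Var(total) = 805.53 + 583.492 = 1389.02.
True-score variance = 539.092 + 583.492 = 1122.58, so reliability = 0.8082.
Error variance = 1389.02 − 1122.58 = 266.438; SEM = √266.438 = 16.32.

16.32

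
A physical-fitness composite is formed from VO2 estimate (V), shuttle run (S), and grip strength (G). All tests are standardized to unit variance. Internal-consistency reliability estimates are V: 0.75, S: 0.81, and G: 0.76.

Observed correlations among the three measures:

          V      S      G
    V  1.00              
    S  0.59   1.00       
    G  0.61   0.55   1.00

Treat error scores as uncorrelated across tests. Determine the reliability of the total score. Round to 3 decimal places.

Var(V+S+G) = 3 + 2·[0.59 + 0.61 + 0.55] = 3 + 3.5 = 6.5.
With uncorrelated errors the cross-covariances are all true-score covariance, so they carry over unchanged; only the diagonal terms shrink to ρᵢσᵢ².
True-score variance = [0.75 + 0.81 + 0.76] + 3.5 = 2.32 + 3.5 = 5.82.
Reliability = 5.82 / 6.5 = 0.895.

0.895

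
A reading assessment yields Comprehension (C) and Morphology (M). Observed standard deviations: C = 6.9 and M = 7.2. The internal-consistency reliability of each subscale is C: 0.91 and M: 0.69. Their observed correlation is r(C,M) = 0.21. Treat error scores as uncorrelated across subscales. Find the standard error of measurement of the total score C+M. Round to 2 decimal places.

4.51

Var(total) = 99.45 + 20.8656 = 120.316.
True-score variance = 79.0947 + 20.8656 = 99.9603, so reliability = 0.8308.
Error variance = 120.316 − 99.9603 = 20.3553; SEM = √20.3553 = 4.51.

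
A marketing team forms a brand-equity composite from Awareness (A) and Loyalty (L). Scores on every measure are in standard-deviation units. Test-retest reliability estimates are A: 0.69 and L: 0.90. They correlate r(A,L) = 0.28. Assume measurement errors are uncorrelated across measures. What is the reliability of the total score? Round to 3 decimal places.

0.840

Var(A+L) = 2 + 2·[0.28] = 2 + 0.56 = 2.56.
Under uncorrelated errors the observed covariances equal the true-score covariances, so only the own-variance terms attenuate.
True-score variance = [0.69 + 0.90] + 0.56 = 1.59 + 0.56 = 2.15.
Reliability = 2.15 / 2.56 = 0.840.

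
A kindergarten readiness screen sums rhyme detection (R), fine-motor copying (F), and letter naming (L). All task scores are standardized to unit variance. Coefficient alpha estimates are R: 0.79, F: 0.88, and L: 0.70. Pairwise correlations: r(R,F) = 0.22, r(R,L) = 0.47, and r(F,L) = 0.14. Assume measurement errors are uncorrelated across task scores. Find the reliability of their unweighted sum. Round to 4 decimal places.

0.8648

Var(R+F+L) = 3 + 2·[0.22 + 0.47 + 0.14] = 3 + 1.66 = 4.66.
With uncorrelated errors the cross-covariances are all true-score covariance, so they carry over unchanged; only the diagonal terms shrink to ρᵢσᵢ².
True-score variance = [0.79 + 0.88 + 0.70] + 1.66 = 2.37 + 1.66 = 4.03.
Reliability = 4.03 / 4.66 = 0.8648.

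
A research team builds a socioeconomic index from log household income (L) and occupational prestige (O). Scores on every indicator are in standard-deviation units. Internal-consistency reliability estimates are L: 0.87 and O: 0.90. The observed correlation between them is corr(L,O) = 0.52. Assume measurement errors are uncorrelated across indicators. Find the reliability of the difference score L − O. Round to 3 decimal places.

0.760

Var(L−O) = 1 + 1 − 2·0.52 = 2 − 1.04 = 0.96.
Because errors are independent across components, Cov(Tᵢ,Tⱼ) = Cov(Xᵢ,Xⱼ); the off-diagonal part of the true-score variance is the same as above.
True-score variance = [0.87 + 0.90] − 1.04 = 1.77 − 1.04 = 0.73.
Reliability = 0.73 / 0.96 = 0.760.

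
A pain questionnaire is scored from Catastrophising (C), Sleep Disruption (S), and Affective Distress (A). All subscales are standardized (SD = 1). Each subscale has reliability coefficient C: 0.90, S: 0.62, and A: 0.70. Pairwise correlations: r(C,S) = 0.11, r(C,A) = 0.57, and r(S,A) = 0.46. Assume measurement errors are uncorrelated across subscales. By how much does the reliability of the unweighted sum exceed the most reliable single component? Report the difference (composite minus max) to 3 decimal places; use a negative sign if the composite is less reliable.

-0.048

Var(sum) = 3 + 2.28 = 5.28; true-score variance = 2.22 + 2.28 = 4.5; composite reliability = 0.8523.
Max component reliability = 0.9000.
Difference = 0.8523 − 0.9000 = -0.048.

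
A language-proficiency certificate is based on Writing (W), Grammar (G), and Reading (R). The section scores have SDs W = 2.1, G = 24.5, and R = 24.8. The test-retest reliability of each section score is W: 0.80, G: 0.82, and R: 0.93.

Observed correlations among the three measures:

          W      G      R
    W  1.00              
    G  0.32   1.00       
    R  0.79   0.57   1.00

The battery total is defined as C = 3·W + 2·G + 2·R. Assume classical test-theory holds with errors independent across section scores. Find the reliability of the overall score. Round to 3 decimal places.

0.927

Var(C) = 3²·2.1² + 2²·24.5² + 2²·24.8² + 2·[6·2.1·24.5·0.32 + 6·2.1·24.8·0.79 + 4·24.5·24.8·0.57] = 4900.85 + 3461.94 = 8362.79.
With uncorrelated errors the cross-covariances are all true-score covariance, so they carry over unchanged; only the diagonal terms shrink to ρᵢσᵢ².
True-score variance = [3²·2.1²·0.80 + 2²·24.5²·0.82 + 2²·24.8²·0.93] + 3461.94 = 4288.52 + 3461.94 = 7750.46.
Reliability = 7750.46 / 8362.79 = 0.927.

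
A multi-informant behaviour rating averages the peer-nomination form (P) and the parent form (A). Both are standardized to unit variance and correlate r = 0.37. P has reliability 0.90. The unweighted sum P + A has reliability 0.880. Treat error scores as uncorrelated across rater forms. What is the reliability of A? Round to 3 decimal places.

Var(P+A) = 2 + 2·0.37 = 2.740.
True-score variance = ρ_P + ρ_A + 2·0.37, so 0.880 = (0.90 + ρ_A + 0.74) / 2.740.
ρ_A = 0.880·2.740 − 0.90 − 0.74 = 0.771.

0.771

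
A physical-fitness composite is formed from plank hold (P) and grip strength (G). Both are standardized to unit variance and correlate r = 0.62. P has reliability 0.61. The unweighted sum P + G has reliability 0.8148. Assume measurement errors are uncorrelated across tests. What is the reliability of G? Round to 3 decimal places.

Var(P+G) = 2 + 2·0.62 = 3.240.
True-score variance = ρ_P + ρ_G + 2·0.62, so 0.8148 = (0.61 + ρ_G + 1.24) / 3.240.
ρ_G = 0.8148·3.240 − 0.61 − 1.24 = 0.790.

0.790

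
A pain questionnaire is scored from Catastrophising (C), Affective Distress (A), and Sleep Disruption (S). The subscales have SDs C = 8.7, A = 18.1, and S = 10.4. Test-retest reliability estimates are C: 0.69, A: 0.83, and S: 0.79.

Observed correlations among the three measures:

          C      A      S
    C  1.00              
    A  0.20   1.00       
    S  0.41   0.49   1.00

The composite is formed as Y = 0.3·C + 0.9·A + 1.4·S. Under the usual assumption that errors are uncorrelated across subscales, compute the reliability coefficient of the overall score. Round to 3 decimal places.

0.880

Var(Y) = 0.3²·8.7² + 0.9²·18.1² + 1.4²·10.4² + 2·[0.27·8.7·18.1·0.20 + 0.42·8.7·10.4·0.41 + 1.26·18.1·10.4·0.49] = 484.17 + 280.607 = 764.777.
With uncorrelated errors the cross-covariances are all true-score covariance, so they carry over unchanged; only the diagonal terms shrink to ρᵢσᵢ².
True-score variance = [0.3²·8.7²·0.69 + 0.9²·18.1²·0.83 + 1.4²·10.4²·0.79] + 280.607 = 392.427 + 280.607 = 673.034.
Reliability = 673.034 / 764.777 = 0.880.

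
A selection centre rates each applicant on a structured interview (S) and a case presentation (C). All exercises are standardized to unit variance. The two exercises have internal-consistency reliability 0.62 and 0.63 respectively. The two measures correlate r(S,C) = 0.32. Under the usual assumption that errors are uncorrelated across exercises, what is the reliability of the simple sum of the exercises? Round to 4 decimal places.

0.7159

Var(S+C) = 2 + 2·[0.32] = 2 + 0.64 = 2.64.
Under uncorrelated errors the observed covariances equal the true-score covariances, so only the own-variance terms attenuate.
True-score variance = [0.62 + 0.63] + 0.64 = 1.25 + 0.64 = 1.89.
Reliability = 1.89 / 2.64 = 0.7159.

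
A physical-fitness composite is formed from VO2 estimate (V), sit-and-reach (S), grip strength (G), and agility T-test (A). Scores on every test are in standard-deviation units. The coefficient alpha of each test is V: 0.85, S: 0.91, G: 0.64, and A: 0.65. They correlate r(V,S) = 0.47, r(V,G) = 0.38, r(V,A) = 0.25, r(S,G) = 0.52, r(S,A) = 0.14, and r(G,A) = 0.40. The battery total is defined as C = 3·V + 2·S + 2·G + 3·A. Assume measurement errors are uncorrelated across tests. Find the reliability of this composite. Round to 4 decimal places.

0.8773

Var(C) = 3² + 2² + 2² + 3² + 2·[6·0.47 + 6·0.38 + 9·0.25 + 4·0.52 + 6·0.14 + 6·0.40] = 26 + 25.34 = 51.34.
With uncorrelated errors the cross-covariances are all true-score covariance, so they carry over unchanged; only the diagonal terms shrink to ρᵢσᵢ².
True-score variance = [3²·0.85 + 2²·0.91 + 2²·0.64 + 3²·0.65] + 25.34 = 19.7 + 25.34 = 45.04.
Reliability = 45.04 / 51.34 = 0.8773.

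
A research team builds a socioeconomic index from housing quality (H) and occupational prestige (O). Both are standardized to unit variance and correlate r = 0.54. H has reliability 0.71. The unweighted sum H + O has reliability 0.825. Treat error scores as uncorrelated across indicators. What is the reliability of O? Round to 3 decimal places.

Var(H+O) = 2 + 2·0.54 = 3.080.
True-score variance = ρ_H + ρ_O + 2·0.54, so 0.825 = (0.71 + ρ_O + 1.08) / 3.080.
ρ_O = 0.825·3.080 − 0.71 − 1.08 = 0.751.

0.751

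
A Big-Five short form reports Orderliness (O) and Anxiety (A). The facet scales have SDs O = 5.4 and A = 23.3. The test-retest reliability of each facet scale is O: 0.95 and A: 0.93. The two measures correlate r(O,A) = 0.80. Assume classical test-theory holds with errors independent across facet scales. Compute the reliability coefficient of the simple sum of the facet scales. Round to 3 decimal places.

0.949

Var(O+A) = 5.4² + 23.3² + 2·[5.4·23.3·0.80] = 572.05 + 201.312 = 773.362.
Under uncorrelated errors the observed covariances equal the true-score covariances, so only the own-variance terms attenuate.
True-score variance = [5.4²·0.95 + 23.3²·0.93] + 201.312 = 532.59 + 201.312 = 733.902.
Reliability = 733.902 / 773.362 = 0.949.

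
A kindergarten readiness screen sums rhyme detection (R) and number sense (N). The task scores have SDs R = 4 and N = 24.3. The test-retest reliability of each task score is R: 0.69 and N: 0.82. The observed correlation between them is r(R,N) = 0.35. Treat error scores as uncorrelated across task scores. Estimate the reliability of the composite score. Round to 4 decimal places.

Var(R+N) = 4² + 24.3² + 2·[4·24.3·0.35] = 606.49 + 68.04 = 674.53.
Under uncorrelated errors the observed covariances equal the true-score covariances, so only the own-variance terms attenuate.
True-score variance = [4²·0.69 + 24.3²·0.82] + 68.04 = 495.242 + 68.04 = 563.282.
Reliability = 563.282 / 674.53 = 0.8351.

0.8351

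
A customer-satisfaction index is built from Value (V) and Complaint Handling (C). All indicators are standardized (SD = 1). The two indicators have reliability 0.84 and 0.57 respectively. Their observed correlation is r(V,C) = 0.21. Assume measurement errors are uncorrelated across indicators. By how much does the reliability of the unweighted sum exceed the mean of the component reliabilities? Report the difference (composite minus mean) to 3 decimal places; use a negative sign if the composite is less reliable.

0.051

Var(sum) = 2 + 0.42 = 2.42; true-score variance = 1.41 + 0.42 = 1.83; composite reliability = 0.7562.
Mean component reliability = 0.7050.
Difference = 0.7562 − 0.7050 = 0.051.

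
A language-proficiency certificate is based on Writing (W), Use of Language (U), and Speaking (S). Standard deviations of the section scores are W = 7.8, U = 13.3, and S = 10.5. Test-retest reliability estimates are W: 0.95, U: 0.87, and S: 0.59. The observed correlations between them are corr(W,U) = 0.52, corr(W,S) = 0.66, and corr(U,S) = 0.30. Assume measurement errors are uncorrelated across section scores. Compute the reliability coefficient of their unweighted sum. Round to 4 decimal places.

0.8900

Var(W+U+S) = 7.8² + 13.3² + 10.5² + 2·[7.8·13.3·0.52 + 7.8·10.5·0.66 + 13.3·10.5·0.30] = 347.98 + 299.788 = 647.768.
With uncorrelated errors the cross-covariances are all true-score covariance, so they carry over unchanged; only the diagonal terms shrink to ρᵢσᵢ².
True-score variance = [7.8²·0.95 + 13.3²·0.87 + 10.5²·0.59] + 299.788 = 276.74 + 299.788 = 576.527.
Reliability = 576.527 / 647.768 = 0.8900.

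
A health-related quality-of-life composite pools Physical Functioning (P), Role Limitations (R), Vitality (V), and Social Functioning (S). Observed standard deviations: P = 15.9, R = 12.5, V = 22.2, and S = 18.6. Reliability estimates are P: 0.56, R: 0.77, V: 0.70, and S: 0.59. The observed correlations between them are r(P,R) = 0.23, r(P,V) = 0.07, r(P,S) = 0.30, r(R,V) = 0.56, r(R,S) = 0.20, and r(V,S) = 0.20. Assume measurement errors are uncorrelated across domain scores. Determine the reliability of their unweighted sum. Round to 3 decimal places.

Var(P+R+V+S) = 15.9² + 12.5² + 22.2² + 18.6² + 2·[15.9·12.5·0.23 + 15.9·22.2·0.07 + 15.9·18.6·0.30 + 12.5·22.2·0.56 + 12.5·18.6·0.20 + 22.2·18.6·0.20] = 1247.86 + 887.254 = 2135.11.
Because errors are independent across components, Cov(Tᵢ,Tⱼ) = Cov(Xᵢ,Xⱼ); the off-diagonal part of the true-score variance is the same as above.
True-score variance = [15.9²·0.56 + 12.5²·0.77 + 22.2²·0.70 + 18.6²·0.59] + 887.254 = 810.99 + 887.254 = 1698.24.
Reliability = 1698.24 / 2135.11 = 0.795.

0.795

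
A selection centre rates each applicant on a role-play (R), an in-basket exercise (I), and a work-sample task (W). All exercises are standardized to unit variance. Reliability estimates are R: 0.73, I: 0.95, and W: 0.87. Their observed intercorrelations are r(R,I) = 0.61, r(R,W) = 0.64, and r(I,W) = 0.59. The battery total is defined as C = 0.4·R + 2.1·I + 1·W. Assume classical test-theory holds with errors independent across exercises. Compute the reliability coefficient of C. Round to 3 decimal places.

Var(C) = 0.4² + 2.1² + 1 + 2·[0.84·0.61 + 0.4·0.64 + 2.1·0.59] = 5.57 + 4.0148 = 9.5848.
Because errors are independent across components, Cov(Tᵢ,Tⱼ) = Cov(Xᵢ,Xⱼ); the off-diagonal part of the true-score variance is the same as above.
True-score variance = [0.4²·0.73 + 2.1²·0.95 + 0.87] + 4.0148 = 5.1763 + 4.0148 = 9.1911.
Reliability = 9.1911 / 9.5848 = 0.959.

0.959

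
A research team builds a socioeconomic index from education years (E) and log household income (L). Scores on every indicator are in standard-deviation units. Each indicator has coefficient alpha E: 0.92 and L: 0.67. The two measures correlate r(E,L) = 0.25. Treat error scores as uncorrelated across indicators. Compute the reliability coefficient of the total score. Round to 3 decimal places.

0.836

Var(E+L) = 2 + 2·[0.25] = 2 + 0.5 = 2.5.
With uncorrelated errors the cross-covariances are all true-score covariance, so they carry over unchanged; only the diagonal terms shrink to ρᵢσᵢ².
True-score variance = [0.92 + 0.67] + 0.5 = 1.59 + 0.5 = 2.09.
Reliability = 2.09 / 2.5 = 0.836.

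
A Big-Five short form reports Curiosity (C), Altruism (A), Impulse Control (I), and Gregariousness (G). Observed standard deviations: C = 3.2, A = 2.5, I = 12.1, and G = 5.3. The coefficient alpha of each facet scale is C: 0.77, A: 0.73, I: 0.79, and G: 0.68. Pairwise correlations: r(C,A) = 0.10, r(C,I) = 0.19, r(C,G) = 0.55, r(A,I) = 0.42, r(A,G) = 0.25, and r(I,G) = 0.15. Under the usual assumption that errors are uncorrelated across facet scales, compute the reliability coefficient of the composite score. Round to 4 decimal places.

0.8421

Var(C+A+I+G) = 3.2² + 2.5² + 12.1² + 5.3² + 2·[3.2·2.5·0.10 + 3.2·12.1·0.19 + 3.2·5.3·0.55 + 2.5·12.1·0.42 + 2.5·5.3·0.25 + 12.1·5.3·0.15] = 190.99 + 86.2436 = 277.234.
Because errors are independent across components, Cov(Tᵢ,Tⱼ) = Cov(Xᵢ,Xⱼ); the off-diagonal part of the true-score variance is the same as above.
True-score variance = [3.2²·0.77 + 2.5²·0.73 + 12.1²·0.79 + 5.3²·0.68] + 86.2436 = 147.212 + 86.2436 = 233.456.
Reliability = 233.456 / 277.234 = 0.8421.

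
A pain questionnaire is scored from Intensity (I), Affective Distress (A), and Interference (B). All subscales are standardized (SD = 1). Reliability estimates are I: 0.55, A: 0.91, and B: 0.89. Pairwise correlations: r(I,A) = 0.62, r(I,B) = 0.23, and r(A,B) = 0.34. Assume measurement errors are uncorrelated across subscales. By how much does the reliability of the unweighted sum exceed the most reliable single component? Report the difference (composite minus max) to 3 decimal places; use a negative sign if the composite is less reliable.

Var(sum) = 3 + 2.38 = 5.38; true-score variance = 2.35 + 2.38 = 4.73; composite reliability = 0.8792.
Max component reliability = 0.9100.
Difference = 0.8792 − 0.9100 = -0.031.

-0.031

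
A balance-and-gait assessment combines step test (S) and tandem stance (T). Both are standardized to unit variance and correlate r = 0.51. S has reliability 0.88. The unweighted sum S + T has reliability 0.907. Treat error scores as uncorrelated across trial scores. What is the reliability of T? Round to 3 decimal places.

Var(S+T) = 2 + 2·0.51 = 3.020.
True-score variance = ρ_S + ρ_T + 2·0.51, so 0.907 = (0.88 + ρ_T + 1.02) / 3.020.
ρ_T = 0.907·3.020 − 0.88 − 1.02 = 0.839.

0.839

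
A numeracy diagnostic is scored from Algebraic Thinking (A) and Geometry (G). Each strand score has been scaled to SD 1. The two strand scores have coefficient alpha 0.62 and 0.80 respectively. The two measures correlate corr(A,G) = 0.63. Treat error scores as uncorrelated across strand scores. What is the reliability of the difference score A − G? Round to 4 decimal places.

0.2162

Var(A−G) = 1 + 1 − 2·0.63 = 2 − 1.26 = 0.74.
Because errors are independent across components, Cov(Tᵢ,Tⱼ) = Cov(Xᵢ,Xⱼ); the off-diagonal part of the true-score variance is the same as above.
True-score variance = [0.62 + 0.80] − 1.26 = 1.42 − 1.26 = 0.16.
Reliability = 0.16 / 0.74 = 0.2162.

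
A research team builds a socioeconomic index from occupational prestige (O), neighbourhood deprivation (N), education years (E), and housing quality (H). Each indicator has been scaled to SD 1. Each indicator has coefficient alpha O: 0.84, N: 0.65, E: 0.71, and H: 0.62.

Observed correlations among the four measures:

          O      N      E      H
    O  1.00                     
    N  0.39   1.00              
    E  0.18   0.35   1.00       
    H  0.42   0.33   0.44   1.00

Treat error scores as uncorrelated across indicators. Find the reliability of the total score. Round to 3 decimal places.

0.856

Var(O+N+E+H) = 4 + 2·[0.39 + 0.18 + 0.42 + 0.35 + 0.33 + 0.44] = 4 + 4.22 = 8.22.
With uncorrelated errors the cross-covariances are all true-score covariance, so they carry over unchanged; only the diagonal terms shrink to ρᵢσᵢ².
True-score variance = [0.84 + 0.65 + 0.71 + 0.62] + 4.22 = 2.82 + 4.22 = 7.04.
Reliability = 7.04 / 8.22 = 0.856.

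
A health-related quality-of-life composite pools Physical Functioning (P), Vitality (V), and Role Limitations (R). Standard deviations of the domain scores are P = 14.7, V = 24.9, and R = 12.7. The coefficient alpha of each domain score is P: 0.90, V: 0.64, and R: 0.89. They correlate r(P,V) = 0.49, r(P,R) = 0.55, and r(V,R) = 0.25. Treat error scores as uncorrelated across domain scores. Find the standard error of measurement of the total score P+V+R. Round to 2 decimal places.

Var(total) = 997.39 + 722.183 = 1719.57.
True-score variance = 734.835 + 722.183 = 1457.02, so reliability = 0.8473.
Error variance = 1719.57 − 1457.02 = 262.554; SEM = √262.554 = 16.20.

16.20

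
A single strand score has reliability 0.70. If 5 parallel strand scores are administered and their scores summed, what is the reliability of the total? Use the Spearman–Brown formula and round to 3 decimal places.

ρ_k = kρ / (1 + (k−1)ρ) = 5·0.70 / (1 + 4·0.70) = 3.500 / 3.800 = 0.921.

0.921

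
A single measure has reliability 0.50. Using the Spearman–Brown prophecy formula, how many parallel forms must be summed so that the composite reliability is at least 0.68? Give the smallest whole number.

3

k ≥ ρ*(1−ρ₁)/(ρ₁(1−ρ*)) = 0.68·0.50 / (0.50·0.32) = 2.125.
Smallest integer k = 3.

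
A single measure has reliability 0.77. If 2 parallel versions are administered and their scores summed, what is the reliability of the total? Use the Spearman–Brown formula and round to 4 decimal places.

ρ_k = kρ / (1 + (k−1)ρ) = 2·0.77 / (1 + 1·0.77) = 1.540 / 1.770 = 0.8701.

0.8701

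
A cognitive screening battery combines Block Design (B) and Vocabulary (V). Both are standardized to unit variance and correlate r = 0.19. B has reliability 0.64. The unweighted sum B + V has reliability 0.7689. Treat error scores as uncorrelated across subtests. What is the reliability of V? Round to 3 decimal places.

Var(B+V) = 2 + 2·0.19 = 2.380.
True-score variance = ρ_B + ρ_V + 2·0.19, so 0.7689 = (0.64 + ρ_V + 0.38) / 2.380.
ρ_V = 0.7689·2.380 − 0.64 − 0.38 = 0.810.

0.810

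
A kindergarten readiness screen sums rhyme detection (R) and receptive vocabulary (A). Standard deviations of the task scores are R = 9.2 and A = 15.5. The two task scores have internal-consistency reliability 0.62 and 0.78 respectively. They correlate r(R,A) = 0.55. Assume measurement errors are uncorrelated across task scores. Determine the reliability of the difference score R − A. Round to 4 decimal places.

0.4940

Var(R−A) = 9.2² + 15.5² − 2·9.2·15.5·0.55 = 324.89 − 156.86 = 168.03.
With uncorrelated errors the cross-covariances are all true-score covariance, so they carry over unchanged; only the diagonal terms shrink to ρᵢσᵢ².
True-score variance = [9.2²·0.62 + 15.5²·0.78] − 156.86 = 239.872 − 156.86 = 83.0118.
Reliability = 83.0118 / 168.03 = 0.4940.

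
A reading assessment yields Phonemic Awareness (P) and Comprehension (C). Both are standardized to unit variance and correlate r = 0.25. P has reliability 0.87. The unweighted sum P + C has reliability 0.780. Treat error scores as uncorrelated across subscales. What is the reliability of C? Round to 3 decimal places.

Var(P+C) = 2 + 2·0.25 = 2.500.
True-score variance = ρ_P + ρ_C + 2·0.25, so 0.780 = (0.87 + ρ_C + 0.50) / 2.500.
ρ_C = 0.780·2.500 − 0.87 − 0.50 = 0.580.

0.580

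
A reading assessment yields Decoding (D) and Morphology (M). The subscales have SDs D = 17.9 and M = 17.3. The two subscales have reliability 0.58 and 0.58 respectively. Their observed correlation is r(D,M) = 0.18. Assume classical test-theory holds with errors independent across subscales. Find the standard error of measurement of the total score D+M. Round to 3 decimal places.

16.133

Var(total) = 619.7 + 111.481 = 731.181.
True-score variance = 359.426 + 111.481 = 470.907, so reliability = 0.6440.
Error variance = 731.181 − 470.907 = 260.274; SEM = √260.274 = 16.133.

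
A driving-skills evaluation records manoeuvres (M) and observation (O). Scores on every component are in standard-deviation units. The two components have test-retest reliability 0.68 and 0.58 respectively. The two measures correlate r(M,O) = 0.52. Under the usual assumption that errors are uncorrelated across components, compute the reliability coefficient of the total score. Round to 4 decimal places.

Var(M+O) = 2 + 2·[0.52] = 2 + 1.04 = 3.04.
Because errors are independent across components, Cov(Tᵢ,Tⱼ) = Cov(Xᵢ,Xⱼ); the off-diagonal part of the true-score variance is the same as above.
True-score variance = [0.68 + 0.58] + 1.04 = 1.26 + 1.04 = 2.3.
Reliability = 2.3 / 3.04 = 0.7566.

0.7566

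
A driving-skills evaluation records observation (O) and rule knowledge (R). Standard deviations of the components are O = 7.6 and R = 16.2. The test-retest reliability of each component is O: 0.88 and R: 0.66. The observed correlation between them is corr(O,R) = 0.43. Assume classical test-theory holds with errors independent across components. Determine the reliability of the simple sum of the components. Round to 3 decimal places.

Var(O+R) = 7.6² + 16.2² + 2·[7.6·16.2·0.43] = 320.2 + 105.883 = 426.083.
Because errors are independent across components, Cov(Tᵢ,Tⱼ) = Cov(Xᵢ,Xⱼ); the off-diagonal part of the true-score variance is the same as above.
True-score variance = [7.6²·0.88 + 16.2²·0.66] + 105.883 = 224.039 + 105.883 = 329.922.
Reliability = 329.922 / 426.083 = 0.774.

0.774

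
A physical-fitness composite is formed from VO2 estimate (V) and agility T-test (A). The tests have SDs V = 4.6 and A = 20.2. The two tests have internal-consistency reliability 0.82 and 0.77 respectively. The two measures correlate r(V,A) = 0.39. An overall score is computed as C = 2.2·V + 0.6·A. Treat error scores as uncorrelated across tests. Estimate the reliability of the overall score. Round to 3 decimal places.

Var(C) = 2.2²·4.6² + 0.6²·20.2² + 2·[1.32·4.6·20.2·0.39] = 249.309 + 95.6704 = 344.979.
With uncorrelated errors the cross-covariances are all true-score covariance, so they carry over unchanged; only the diagonal terms shrink to ρᵢσᵢ².
True-score variance = [2.2²·4.6²·0.82 + 0.6²·20.2²·0.77] + 95.6704 = 197.088 + 95.6704 = 292.759.
Reliability = 292.759 / 344.979 = 0.849.

0.849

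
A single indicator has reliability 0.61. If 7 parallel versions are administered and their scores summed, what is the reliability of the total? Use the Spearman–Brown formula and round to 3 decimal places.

ρ_k = kρ / (1 + (k−1)ρ) = 7·0.61 / (1 + 6·0.61) = 4.270 / 4.660 = 0.916.

0.916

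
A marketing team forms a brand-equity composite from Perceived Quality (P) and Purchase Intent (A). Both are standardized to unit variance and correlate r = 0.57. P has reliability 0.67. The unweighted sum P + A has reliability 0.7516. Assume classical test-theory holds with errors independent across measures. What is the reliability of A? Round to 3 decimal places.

0.550

Var(P+A) = 2 + 2·0.57 = 3.140.
True-score variance = ρ_P + ρ_A + 2·0.57, so 0.7516 = (0.67 + ρ_A + 1.14) / 3.140.
ρ_A = 0.7516·3.140 − 0.67 − 1.14 = 0.550.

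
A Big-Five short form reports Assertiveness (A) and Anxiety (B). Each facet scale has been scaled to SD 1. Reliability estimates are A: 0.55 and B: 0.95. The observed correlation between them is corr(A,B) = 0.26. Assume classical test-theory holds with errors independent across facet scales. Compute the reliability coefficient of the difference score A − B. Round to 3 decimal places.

0.662

Var(A−B) = 1 + 1 − 2·0.26 = 2 − 0.52 = 1.48.
With uncorrelated errors the cross-covariances are all true-score covariance, so they carry over unchanged; only the diagonal terms shrink to ρᵢσᵢ².
True-score variance = [0.55 + 0.95] − 0.52 = 1.5 − 0.52 = 0.98.
Reliability = 0.98 / 1.48 = 0.662.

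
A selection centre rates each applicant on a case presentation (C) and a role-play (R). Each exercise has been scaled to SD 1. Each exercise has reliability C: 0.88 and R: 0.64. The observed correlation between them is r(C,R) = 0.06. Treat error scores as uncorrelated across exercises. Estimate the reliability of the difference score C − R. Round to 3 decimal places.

Var(C−R) = 1 + 1 − 2·0.06 = 2 − 0.12 = 1.88.
Because errors are independent across components, Cov(Tᵢ,Tⱼ) = Cov(Xᵢ,Xⱼ); the off-diagonal part of the true-score variance is the same as above.
True-score variance = [0.88 + 0.64] − 0.12 = 1.52 − 0.12 = 1.4.
Reliability = 1.4 / 1.88 = 0.745.

0.745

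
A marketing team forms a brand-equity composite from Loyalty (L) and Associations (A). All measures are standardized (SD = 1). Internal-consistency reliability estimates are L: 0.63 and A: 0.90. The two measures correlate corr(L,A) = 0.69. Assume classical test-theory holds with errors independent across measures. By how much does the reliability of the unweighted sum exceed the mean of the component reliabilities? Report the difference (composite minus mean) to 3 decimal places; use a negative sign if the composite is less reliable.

0.096

Var(sum) = 2 + 1.38 = 3.38; true-score variance = 1.53 + 1.38 = 2.91; composite reliability = 0.8609.
Mean component reliability = 0.7650.
Difference = 0.8609 − 0.7650 = 0.096.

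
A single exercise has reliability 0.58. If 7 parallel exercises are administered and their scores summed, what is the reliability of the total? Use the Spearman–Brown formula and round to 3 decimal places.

0.906

ρ_k = kρ / (1 + (k−1)ρ) = 7·0.58 / (1 + 6·0.58) = 4.060 / 4.480 = 0.906.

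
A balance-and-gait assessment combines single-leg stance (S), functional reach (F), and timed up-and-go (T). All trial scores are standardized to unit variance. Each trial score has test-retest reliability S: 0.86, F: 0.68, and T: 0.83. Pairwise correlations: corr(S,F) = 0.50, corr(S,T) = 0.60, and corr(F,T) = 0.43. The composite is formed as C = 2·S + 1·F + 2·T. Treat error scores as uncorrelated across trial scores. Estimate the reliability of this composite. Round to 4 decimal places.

0.9110

Var(C) = 2² + 1 + 2² + 2·[2·0.50 + 4·0.60 + 2·0.43] = 9 + 8.52 = 17.52.
Under uncorrelated errors the observed covariances equal the true-score covariances, so only the own-variance terms attenuate.
True-score variance = [2²·0.86 + 0.68 + 2²·0.83] + 8.52 = 7.44 + 8.52 = 15.96.
Reliability = 15.96 / 17.52 = 0.9110.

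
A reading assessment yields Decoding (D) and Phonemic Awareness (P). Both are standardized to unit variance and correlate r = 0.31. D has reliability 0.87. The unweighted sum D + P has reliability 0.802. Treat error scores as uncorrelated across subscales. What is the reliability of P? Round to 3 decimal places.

0.611

Var(D+P) = 2 + 2·0.31 = 2.620.
True-score variance = ρ_D + ρ_P + 2·0.31, so 0.802 = (0.87 + ρ_P + 0.62) / 2.620.
ρ_P = 0.802·2.620 − 0.87 − 0.62 = 0.611.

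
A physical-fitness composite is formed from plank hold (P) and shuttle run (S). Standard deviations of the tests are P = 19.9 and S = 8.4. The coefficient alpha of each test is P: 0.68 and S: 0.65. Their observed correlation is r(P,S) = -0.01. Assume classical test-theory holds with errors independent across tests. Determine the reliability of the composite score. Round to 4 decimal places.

0.6731

Var(P+S) = 19.9² + 8.4² + 2·[19.9·8.4·(-0.01)] = 466.57 − 3.3432 = 463.227.
With uncorrelated errors the cross-covariances are all true-score covariance, so they carry over unchanged; only the diagonal terms shrink to ρᵢσᵢ².
True-score variance = [19.9²·0.68 + 8.4²·0.65] − 3.3432 = 315.151 − 3.3432 = 311.808.
Reliability = 311.808 / 463.227 = 0.6731.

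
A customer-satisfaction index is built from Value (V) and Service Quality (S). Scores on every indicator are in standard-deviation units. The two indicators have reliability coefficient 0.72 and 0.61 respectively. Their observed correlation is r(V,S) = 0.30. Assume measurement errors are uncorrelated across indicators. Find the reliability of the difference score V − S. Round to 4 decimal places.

Var(V−S) = 1 + 1 − 2·0.30 = 2 − 0.6 = 1.4.
Because errors are independent across components, Cov(Tᵢ,Tⱼ) = Cov(Xᵢ,Xⱼ); the off-diagonal part of the true-score variance is the same as above.
True-score variance = [0.72 + 0.61] − 0.6 = 1.33 − 0.6 = 0.73.
Reliability = 0.73 / 1.4 = 0.5214.

0.5214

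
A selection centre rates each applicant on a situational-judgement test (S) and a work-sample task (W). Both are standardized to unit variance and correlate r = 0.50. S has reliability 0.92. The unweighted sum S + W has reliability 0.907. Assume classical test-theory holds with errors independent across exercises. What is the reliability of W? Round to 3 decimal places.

Var(S+W) = 2 + 2·0.50 = 3.000.
True-score variance = ρ_S + ρ_W + 2·0.50, so 0.907 = (0.92 + ρ_W + 1.00) / 3.000.
ρ_W = 0.907·3.000 − 0.92 − 1.00 = 0.801.

0.801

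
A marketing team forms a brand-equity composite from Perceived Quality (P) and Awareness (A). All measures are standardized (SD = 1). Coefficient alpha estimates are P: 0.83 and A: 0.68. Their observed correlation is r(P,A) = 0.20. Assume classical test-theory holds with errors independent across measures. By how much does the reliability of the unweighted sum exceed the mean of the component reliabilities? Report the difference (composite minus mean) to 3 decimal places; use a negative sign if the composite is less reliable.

Var(sum) = 2 + 0.4 = 2.4; true-score variance = 1.51 + 0.4 = 1.91; composite reliability = 0.7958.
Mean component reliability = 0.7550.
Difference = 0.7958 − 0.7550 = 0.041.

0.041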